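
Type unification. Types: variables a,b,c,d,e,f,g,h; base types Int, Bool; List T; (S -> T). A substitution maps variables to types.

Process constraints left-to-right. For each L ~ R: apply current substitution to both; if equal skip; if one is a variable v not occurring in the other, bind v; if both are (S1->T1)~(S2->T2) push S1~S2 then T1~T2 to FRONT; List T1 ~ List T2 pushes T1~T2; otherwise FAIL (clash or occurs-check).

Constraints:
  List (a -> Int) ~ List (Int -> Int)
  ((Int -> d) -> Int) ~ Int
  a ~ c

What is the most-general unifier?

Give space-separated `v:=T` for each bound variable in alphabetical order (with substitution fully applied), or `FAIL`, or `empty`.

Answer: FAIL

Derivation:
step 1: unify List (a -> Int) ~ List (Int -> Int)  [subst: {-} | 2 pending]
  -> decompose List: push (a -> Int)~(Int -> Int)
step 2: unify (a -> Int) ~ (Int -> Int)  [subst: {-} | 2 pending]
  -> decompose arrow: push a~Int, Int~Int
step 3: unify a ~ Int  [subst: {-} | 3 pending]
  bind a := Int
step 4: unify Int ~ Int  [subst: {a:=Int} | 2 pending]
  -> identical, skip
step 5: unify ((Int -> d) -> Int) ~ Int  [subst: {a:=Int} | 1 pending]
  clash: ((Int -> d) -> Int) vs Int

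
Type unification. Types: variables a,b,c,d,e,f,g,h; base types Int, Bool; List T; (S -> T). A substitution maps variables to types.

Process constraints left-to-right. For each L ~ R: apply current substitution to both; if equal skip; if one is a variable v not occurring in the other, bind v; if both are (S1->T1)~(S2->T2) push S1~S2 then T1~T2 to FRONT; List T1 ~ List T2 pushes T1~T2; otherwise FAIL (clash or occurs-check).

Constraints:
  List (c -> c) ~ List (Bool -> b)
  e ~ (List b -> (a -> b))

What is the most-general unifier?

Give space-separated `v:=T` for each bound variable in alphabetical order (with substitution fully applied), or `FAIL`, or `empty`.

Answer: b:=Bool c:=Bool e:=(List Bool -> (a -> Bool))

Derivation:
step 1: unify List (c -> c) ~ List (Bool -> b)  [subst: {-} | 1 pending]
  -> decompose List: push (c -> c)~(Bool -> b)
step 2: unify (c -> c) ~ (Bool -> b)  [subst: {-} | 1 pending]
  -> decompose arrow: push c~Bool, c~b
step 3: unify c ~ Bool  [subst: {-} | 2 pending]
  bind c := Bool
step 4: unify Bool ~ b  [subst: {c:=Bool} | 1 pending]
  bind b := Bool
step 5: unify e ~ (List Bool -> (a -> Bool))  [subst: {c:=Bool, b:=Bool} | 0 pending]
  bind e := (List Bool -> (a -> Bool))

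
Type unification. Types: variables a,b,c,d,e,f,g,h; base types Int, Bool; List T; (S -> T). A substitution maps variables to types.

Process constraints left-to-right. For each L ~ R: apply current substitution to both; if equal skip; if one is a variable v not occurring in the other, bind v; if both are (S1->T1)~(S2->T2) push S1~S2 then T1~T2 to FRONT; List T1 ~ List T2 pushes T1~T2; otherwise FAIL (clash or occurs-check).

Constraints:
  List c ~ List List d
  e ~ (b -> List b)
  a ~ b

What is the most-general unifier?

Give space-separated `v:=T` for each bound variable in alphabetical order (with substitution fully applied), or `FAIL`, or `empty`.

Answer: a:=b c:=List d e:=(b -> List b)

Derivation:
step 1: unify List c ~ List List d  [subst: {-} | 2 pending]
  -> decompose List: push c~List d
step 2: unify c ~ List d  [subst: {-} | 2 pending]
  bind c := List d
step 3: unify e ~ (b -> List b)  [subst: {c:=List d} | 1 pending]
  bind e := (b -> List b)
step 4: unify a ~ b  [subst: {c:=List d, e:=(b -> List b)} | 0 pending]
  bind a := b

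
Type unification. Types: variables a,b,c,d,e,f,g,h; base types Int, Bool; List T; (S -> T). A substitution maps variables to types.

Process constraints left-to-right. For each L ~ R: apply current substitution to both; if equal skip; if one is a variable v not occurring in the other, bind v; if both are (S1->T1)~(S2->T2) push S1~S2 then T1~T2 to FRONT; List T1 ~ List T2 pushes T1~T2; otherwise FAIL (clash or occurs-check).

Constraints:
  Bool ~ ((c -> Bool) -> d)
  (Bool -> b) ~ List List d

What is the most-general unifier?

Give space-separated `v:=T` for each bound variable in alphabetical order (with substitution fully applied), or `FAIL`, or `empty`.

Answer: FAIL

Derivation:
step 1: unify Bool ~ ((c -> Bool) -> d)  [subst: {-} | 1 pending]
  clash: Bool vs ((c -> Bool) -> d)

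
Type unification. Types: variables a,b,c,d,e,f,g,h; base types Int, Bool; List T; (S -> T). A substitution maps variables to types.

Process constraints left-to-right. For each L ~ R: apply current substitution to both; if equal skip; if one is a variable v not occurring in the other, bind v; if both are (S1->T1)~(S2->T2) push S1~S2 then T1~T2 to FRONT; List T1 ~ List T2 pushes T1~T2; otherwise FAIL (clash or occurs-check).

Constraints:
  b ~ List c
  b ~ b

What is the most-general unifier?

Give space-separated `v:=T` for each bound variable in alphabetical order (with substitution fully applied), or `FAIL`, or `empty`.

Answer: b:=List c

Derivation:
step 1: unify b ~ List c  [subst: {-} | 1 pending]
  bind b := List c
step 2: unify List c ~ List c  [subst: {b:=List c} | 0 pending]
  -> identical, skip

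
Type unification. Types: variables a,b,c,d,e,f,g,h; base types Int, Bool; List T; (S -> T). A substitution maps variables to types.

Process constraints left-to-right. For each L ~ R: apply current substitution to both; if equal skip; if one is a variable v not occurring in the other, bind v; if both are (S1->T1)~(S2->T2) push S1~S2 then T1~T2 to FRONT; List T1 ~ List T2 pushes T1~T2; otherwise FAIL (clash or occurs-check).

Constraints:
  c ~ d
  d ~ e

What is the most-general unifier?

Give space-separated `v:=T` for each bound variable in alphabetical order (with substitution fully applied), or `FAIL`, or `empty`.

Answer: c:=e d:=e

Derivation:
step 1: unify c ~ d  [subst: {-} | 1 pending]
  bind c := d
step 2: unify d ~ e  [subst: {c:=d} | 0 pending]
  bind d := e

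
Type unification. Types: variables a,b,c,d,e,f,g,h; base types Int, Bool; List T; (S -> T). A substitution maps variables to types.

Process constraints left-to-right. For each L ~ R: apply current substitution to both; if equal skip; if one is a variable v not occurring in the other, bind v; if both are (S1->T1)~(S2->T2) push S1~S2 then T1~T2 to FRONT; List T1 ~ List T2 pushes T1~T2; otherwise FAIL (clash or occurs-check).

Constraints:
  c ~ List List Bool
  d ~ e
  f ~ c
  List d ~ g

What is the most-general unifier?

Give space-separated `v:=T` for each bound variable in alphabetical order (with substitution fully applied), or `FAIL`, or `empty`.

Answer: c:=List List Bool d:=e f:=List List Bool g:=List e

Derivation:
step 1: unify c ~ List List Bool  [subst: {-} | 3 pending]
  bind c := List List Bool
step 2: unify d ~ e  [subst: {c:=List List Bool} | 2 pending]
  bind d := e
step 3: unify f ~ List List Bool  [subst: {c:=List List Bool, d:=e} | 1 pending]
  bind f := List List Bool
step 4: unify List e ~ g  [subst: {c:=List List Bool, d:=e, f:=List List Bool} | 0 pending]
  bind g := List e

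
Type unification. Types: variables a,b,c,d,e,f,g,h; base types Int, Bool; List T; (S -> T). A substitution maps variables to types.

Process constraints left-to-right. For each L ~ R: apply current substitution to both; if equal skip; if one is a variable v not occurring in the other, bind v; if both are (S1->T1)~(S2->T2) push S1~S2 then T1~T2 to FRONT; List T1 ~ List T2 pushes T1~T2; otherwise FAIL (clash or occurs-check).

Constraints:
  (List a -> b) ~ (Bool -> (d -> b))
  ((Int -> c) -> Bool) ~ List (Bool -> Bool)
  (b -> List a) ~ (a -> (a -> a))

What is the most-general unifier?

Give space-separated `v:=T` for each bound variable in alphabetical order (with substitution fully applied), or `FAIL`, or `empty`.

step 1: unify (List a -> b) ~ (Bool -> (d -> b))  [subst: {-} | 2 pending]
  -> decompose arrow: push List a~Bool, b~(d -> b)
step 2: unify List a ~ Bool  [subst: {-} | 3 pending]
  clash: List a vs Bool

Answer: FAIL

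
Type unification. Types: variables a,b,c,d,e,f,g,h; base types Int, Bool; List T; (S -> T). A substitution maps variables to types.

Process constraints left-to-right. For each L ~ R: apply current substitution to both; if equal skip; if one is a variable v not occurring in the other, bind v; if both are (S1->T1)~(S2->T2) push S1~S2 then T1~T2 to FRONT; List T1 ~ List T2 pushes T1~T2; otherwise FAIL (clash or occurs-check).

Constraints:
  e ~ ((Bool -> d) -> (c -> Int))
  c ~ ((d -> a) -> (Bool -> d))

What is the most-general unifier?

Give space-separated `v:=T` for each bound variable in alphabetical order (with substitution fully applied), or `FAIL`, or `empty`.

step 1: unify e ~ ((Bool -> d) -> (c -> Int))  [subst: {-} | 1 pending]
  bind e := ((Bool -> d) -> (c -> Int))
step 2: unify c ~ ((d -> a) -> (Bool -> d))  [subst: {e:=((Bool -> d) -> (c -> Int))} | 0 pending]
  bind c := ((d -> a) -> (Bool -> d))

Answer: c:=((d -> a) -> (Bool -> d)) e:=((Bool -> d) -> (((d -> a) -> (Bool -> d)) -> Int))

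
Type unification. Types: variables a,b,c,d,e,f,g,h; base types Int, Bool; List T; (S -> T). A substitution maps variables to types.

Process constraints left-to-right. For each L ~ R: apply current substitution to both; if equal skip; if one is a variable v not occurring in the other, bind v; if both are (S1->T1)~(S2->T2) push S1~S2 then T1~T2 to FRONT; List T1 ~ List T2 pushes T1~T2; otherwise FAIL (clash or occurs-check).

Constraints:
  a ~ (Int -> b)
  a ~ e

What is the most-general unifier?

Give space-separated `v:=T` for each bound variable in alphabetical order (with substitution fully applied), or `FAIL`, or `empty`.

step 1: unify a ~ (Int -> b)  [subst: {-} | 1 pending]
  bind a := (Int -> b)
step 2: unify (Int -> b) ~ e  [subst: {a:=(Int -> b)} | 0 pending]
  bind e := (Int -> b)

Answer: a:=(Int -> b) e:=(Int -> b)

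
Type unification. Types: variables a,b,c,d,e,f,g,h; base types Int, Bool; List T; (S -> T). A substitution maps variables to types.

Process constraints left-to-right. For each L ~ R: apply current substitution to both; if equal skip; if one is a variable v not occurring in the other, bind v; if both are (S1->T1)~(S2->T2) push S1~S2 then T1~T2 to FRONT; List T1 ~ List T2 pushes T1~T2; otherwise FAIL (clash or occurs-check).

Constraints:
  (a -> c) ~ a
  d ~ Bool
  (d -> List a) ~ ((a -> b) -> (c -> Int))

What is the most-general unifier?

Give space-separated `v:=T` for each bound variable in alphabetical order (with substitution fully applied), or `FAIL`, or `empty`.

Answer: FAIL

Derivation:
step 1: unify (a -> c) ~ a  [subst: {-} | 2 pending]
  occurs-check fail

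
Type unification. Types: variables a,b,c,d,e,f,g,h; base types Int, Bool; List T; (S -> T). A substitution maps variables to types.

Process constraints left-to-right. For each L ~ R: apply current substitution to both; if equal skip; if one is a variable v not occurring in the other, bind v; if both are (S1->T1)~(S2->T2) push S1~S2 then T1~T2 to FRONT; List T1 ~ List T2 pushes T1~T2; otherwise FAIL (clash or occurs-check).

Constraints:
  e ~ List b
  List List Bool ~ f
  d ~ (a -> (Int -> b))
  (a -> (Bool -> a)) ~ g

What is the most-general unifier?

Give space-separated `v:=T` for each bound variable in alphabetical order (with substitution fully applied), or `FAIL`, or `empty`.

Answer: d:=(a -> (Int -> b)) e:=List b f:=List List Bool g:=(a -> (Bool -> a))

Derivation:
step 1: unify e ~ List b  [subst: {-} | 3 pending]
  bind e := List b
step 2: unify List List Bool ~ f  [subst: {e:=List b} | 2 pending]
  bind f := List List Bool
step 3: unify d ~ (a -> (Int -> b))  [subst: {e:=List b, f:=List List Bool} | 1 pending]
  bind d := (a -> (Int -> b))
step 4: unify (a -> (Bool -> a)) ~ g  [subst: {e:=List b, f:=List List Bool, d:=(a -> (Int -> b))} | 0 pending]
  bind g := (a -> (Bool -> a))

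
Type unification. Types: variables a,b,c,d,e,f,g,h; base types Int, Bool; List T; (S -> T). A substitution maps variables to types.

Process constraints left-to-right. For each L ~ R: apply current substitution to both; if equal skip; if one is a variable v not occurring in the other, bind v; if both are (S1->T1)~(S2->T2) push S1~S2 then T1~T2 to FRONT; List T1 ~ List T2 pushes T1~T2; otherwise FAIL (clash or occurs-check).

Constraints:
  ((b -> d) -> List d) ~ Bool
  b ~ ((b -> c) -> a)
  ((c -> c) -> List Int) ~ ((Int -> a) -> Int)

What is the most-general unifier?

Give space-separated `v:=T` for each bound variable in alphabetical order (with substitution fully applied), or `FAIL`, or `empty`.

Answer: FAIL

Derivation:
step 1: unify ((b -> d) -> List d) ~ Bool  [subst: {-} | 2 pending]
  clash: ((b -> d) -> List d) vs Bool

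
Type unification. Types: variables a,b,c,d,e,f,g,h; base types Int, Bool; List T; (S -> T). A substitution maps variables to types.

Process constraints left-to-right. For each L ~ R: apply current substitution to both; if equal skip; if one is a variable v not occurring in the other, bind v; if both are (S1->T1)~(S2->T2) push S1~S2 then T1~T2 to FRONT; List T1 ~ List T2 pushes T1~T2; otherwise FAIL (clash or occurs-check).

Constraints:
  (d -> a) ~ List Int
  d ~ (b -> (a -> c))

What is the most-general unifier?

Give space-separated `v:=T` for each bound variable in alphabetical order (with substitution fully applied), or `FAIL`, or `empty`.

step 1: unify (d -> a) ~ List Int  [subst: {-} | 1 pending]
  clash: (d -> a) vs List Int

Answer: FAIL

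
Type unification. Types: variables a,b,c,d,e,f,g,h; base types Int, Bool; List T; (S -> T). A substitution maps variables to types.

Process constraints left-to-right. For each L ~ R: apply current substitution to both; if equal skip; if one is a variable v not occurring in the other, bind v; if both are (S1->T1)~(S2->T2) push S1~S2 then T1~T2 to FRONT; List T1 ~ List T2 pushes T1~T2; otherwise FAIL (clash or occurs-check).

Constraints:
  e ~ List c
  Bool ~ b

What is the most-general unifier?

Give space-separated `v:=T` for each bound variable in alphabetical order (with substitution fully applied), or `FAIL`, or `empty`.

Answer: b:=Bool e:=List c

Derivation:
step 1: unify e ~ List c  [subst: {-} | 1 pending]
  bind e := List c
step 2: unify Bool ~ b  [subst: {e:=List c} | 0 pending]
  bind b := Bool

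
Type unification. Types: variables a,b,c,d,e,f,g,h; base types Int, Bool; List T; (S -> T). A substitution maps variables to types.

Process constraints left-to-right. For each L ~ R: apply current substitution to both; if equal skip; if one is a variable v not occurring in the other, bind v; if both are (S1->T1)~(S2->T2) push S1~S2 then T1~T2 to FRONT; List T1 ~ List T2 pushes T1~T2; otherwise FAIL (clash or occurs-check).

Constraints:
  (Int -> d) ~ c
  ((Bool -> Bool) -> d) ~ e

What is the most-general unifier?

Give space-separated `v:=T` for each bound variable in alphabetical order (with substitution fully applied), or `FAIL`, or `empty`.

step 1: unify (Int -> d) ~ c  [subst: {-} | 1 pending]
  bind c := (Int -> d)
step 2: unify ((Bool -> Bool) -> d) ~ e  [subst: {c:=(Int -> d)} | 0 pending]
  bind e := ((Bool -> Bool) -> d)

Answer: c:=(Int -> d) e:=((Bool -> Bool) -> d)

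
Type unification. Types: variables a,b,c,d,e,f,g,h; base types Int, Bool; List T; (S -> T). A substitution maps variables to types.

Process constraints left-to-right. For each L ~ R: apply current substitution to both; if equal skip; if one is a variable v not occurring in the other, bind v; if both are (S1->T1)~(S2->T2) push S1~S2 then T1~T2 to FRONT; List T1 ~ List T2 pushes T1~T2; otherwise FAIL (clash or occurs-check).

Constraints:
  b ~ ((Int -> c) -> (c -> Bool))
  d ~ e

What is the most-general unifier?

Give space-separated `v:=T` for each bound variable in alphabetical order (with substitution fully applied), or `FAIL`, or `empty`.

step 1: unify b ~ ((Int -> c) -> (c -> Bool))  [subst: {-} | 1 pending]
  bind b := ((Int -> c) -> (c -> Bool))
step 2: unify d ~ e  [subst: {b:=((Int -> c) -> (c -> Bool))} | 0 pending]
  bind d := e

Answer: b:=((Int -> c) -> (c -> Bool)) d:=e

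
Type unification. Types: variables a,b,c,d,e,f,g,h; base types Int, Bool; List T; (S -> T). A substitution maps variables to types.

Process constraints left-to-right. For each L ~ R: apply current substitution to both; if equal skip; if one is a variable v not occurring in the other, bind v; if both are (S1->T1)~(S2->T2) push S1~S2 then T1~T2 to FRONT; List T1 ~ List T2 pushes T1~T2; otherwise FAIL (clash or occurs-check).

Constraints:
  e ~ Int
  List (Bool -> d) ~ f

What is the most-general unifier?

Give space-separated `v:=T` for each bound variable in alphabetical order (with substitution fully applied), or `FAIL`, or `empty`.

Answer: e:=Int f:=List (Bool -> d)

Derivation:
step 1: unify e ~ Int  [subst: {-} | 1 pending]
  bind e := Int
step 2: unify List (Bool -> d) ~ f  [subst: {e:=Int} | 0 pending]
  bind f := List (Bool -> d)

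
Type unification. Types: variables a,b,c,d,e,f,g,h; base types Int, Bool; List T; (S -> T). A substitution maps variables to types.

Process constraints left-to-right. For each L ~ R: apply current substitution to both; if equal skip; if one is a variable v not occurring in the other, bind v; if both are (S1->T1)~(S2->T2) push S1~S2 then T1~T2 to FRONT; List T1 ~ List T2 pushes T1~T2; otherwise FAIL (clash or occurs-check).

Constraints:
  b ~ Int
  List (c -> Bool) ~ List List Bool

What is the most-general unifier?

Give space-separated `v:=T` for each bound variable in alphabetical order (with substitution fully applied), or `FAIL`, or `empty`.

step 1: unify b ~ Int  [subst: {-} | 1 pending]
  bind b := Int
step 2: unify List (c -> Bool) ~ List List Bool  [subst: {b:=Int} | 0 pending]
  -> decompose List: push (c -> Bool)~List Bool
step 3: unify (c -> Bool) ~ List Bool  [subst: {b:=Int} | 0 pending]
  clash: (c -> Bool) vs List Bool

Answer: FAIL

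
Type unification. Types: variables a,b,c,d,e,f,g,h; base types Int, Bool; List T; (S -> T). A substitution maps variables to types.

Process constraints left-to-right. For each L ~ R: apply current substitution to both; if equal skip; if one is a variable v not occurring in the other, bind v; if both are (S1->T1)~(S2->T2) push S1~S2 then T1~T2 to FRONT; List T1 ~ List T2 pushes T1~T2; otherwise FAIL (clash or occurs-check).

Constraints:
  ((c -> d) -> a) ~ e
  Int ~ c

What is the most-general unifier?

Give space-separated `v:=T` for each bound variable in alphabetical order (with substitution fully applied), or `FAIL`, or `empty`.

Answer: c:=Int e:=((Int -> d) -> a)

Derivation:
step 1: unify ((c -> d) -> a) ~ e  [subst: {-} | 1 pending]
  bind e := ((c -> d) -> a)
step 2: unify Int ~ c  [subst: {e:=((c -> d) -> a)} | 0 pending]
  bind c := Int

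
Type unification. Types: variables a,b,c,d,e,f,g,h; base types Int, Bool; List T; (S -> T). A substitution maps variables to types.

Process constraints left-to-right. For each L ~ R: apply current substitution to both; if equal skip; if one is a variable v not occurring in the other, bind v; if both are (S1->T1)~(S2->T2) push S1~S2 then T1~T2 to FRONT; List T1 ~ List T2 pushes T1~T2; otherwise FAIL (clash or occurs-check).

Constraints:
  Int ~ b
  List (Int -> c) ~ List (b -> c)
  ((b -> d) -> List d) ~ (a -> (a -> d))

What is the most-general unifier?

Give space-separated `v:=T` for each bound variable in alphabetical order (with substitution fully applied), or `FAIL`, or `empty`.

Answer: FAIL

Derivation:
step 1: unify Int ~ b  [subst: {-} | 2 pending]
  bind b := Int
step 2: unify List (Int -> c) ~ List (Int -> c)  [subst: {b:=Int} | 1 pending]
  -> identical, skip
step 3: unify ((Int -> d) -> List d) ~ (a -> (a -> d))  [subst: {b:=Int} | 0 pending]
  -> decompose arrow: push (Int -> d)~a, List d~(a -> d)
step 4: unify (Int -> d) ~ a  [subst: {b:=Int} | 1 pending]
  bind a := (Int -> d)
step 5: unify List d ~ ((Int -> d) -> d)  [subst: {b:=Int, a:=(Int -> d)} | 0 pending]
  clash: List d vs ((Int -> d) -> d)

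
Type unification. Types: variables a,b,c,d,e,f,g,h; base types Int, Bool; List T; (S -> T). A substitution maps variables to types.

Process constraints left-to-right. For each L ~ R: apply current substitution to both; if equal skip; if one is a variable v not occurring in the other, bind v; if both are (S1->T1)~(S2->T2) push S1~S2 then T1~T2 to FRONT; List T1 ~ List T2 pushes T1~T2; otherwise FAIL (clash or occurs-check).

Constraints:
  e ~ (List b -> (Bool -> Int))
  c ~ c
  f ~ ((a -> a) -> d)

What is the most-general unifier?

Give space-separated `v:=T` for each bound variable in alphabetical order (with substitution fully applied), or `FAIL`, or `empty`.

Answer: e:=(List b -> (Bool -> Int)) f:=((a -> a) -> d)

Derivation:
step 1: unify e ~ (List b -> (Bool -> Int))  [subst: {-} | 2 pending]
  bind e := (List b -> (Bool -> Int))
step 2: unify c ~ c  [subst: {e:=(List b -> (Bool -> Int))} | 1 pending]
  -> identical, skip
step 3: unify f ~ ((a -> a) -> d)  [subst: {e:=(List b -> (Bool -> Int))} | 0 pending]
  bind f := ((a -> a) -> d)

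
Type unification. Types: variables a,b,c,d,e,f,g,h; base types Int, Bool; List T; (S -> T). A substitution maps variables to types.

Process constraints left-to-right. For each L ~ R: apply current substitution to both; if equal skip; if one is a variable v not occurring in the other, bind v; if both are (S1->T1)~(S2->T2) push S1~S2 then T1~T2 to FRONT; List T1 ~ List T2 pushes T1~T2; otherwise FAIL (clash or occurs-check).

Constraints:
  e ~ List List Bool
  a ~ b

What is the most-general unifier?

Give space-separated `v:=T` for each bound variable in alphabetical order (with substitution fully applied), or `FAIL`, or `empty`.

Answer: a:=b e:=List List Bool

Derivation:
step 1: unify e ~ List List Bool  [subst: {-} | 1 pending]
  bind e := List List Bool
step 2: unify a ~ b  [subst: {e:=List List Bool} | 0 pending]
  bind a := b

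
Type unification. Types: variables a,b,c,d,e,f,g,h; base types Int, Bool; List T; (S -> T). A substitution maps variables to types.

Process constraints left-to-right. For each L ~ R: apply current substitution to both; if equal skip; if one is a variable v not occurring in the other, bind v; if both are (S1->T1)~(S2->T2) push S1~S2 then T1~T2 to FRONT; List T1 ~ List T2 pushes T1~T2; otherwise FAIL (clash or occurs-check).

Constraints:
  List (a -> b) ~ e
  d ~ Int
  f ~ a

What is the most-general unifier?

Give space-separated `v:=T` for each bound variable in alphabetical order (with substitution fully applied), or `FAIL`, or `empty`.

step 1: unify List (a -> b) ~ e  [subst: {-} | 2 pending]
  bind e := List (a -> b)
step 2: unify d ~ Int  [subst: {e:=List (a -> b)} | 1 pending]
  bind d := Int
step 3: unify f ~ a  [subst: {e:=List (a -> b), d:=Int} | 0 pending]
  bind f := a

Answer: d:=Int e:=List (a -> b) f:=a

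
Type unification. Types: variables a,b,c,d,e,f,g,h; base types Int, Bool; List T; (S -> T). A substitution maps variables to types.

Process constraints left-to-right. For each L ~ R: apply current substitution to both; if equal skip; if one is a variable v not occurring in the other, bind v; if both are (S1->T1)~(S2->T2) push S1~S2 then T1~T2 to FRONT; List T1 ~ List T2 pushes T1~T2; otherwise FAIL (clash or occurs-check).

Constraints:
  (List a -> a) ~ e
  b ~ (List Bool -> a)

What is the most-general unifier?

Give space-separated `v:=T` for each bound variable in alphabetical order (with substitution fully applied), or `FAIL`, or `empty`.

Answer: b:=(List Bool -> a) e:=(List a -> a)

Derivation:
step 1: unify (List a -> a) ~ e  [subst: {-} | 1 pending]
  bind e := (List a -> a)
step 2: unify b ~ (List Bool -> a)  [subst: {e:=(List a -> a)} | 0 pending]
  bind b := (List Bool -> a)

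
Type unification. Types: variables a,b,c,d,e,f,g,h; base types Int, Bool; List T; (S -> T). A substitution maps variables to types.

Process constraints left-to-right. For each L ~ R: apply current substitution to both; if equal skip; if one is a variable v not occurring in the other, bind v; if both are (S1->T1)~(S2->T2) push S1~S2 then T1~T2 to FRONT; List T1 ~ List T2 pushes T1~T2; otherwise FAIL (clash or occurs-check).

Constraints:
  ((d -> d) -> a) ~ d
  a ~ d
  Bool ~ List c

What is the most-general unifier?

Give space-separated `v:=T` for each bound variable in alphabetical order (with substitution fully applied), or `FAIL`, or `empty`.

Answer: FAIL

Derivation:
step 1: unify ((d -> d) -> a) ~ d  [subst: {-} | 2 pending]
  occurs-check fail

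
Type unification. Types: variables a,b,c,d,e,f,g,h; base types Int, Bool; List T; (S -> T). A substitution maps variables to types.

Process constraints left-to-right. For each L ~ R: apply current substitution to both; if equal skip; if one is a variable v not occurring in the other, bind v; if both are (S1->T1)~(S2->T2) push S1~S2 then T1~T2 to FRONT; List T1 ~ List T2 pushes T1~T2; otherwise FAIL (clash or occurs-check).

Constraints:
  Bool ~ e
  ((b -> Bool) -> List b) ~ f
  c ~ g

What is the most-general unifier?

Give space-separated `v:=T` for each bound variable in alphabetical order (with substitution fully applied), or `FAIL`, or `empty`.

Answer: c:=g e:=Bool f:=((b -> Bool) -> List b)

Derivation:
step 1: unify Bool ~ e  [subst: {-} | 2 pending]
  bind e := Bool
step 2: unify ((b -> Bool) -> List b) ~ f  [subst: {e:=Bool} | 1 pending]
  bind f := ((b -> Bool) -> List b)
step 3: unify c ~ g  [subst: {e:=Bool, f:=((b -> Bool) -> List b)} | 0 pending]
  bind c := g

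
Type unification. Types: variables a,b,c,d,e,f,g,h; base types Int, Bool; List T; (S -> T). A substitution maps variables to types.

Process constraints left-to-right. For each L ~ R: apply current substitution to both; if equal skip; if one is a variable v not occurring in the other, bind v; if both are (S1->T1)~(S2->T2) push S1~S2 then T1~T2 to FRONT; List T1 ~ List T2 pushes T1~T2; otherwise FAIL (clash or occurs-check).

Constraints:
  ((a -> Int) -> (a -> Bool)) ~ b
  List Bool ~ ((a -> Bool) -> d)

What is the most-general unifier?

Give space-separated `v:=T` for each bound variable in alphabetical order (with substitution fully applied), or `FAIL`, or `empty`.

step 1: unify ((a -> Int) -> (a -> Bool)) ~ b  [subst: {-} | 1 pending]
  bind b := ((a -> Int) -> (a -> Bool))
step 2: unify List Bool ~ ((a -> Bool) -> d)  [subst: {b:=((a -> Int) -> (a -> Bool))} | 0 pending]
  clash: List Bool vs ((a -> Bool) -> d)

Answer: FAIL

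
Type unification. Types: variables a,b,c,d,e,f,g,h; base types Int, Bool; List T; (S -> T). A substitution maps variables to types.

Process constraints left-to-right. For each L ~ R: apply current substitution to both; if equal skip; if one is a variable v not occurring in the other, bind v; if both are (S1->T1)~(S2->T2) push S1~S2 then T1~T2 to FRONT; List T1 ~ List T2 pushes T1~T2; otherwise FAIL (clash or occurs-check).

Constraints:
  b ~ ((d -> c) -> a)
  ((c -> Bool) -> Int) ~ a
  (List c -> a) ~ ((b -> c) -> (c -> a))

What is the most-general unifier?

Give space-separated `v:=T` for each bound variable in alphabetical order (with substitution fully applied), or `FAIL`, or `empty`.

step 1: unify b ~ ((d -> c) -> a)  [subst: {-} | 2 pending]
  bind b := ((d -> c) -> a)
step 2: unify ((c -> Bool) -> Int) ~ a  [subst: {b:=((d -> c) -> a)} | 1 pending]
  bind a := ((c -> Bool) -> Int)
step 3: unify (List c -> ((c -> Bool) -> Int)) ~ ((((d -> c) -> ((c -> Bool) -> Int)) -> c) -> (c -> ((c -> Bool) -> Int)))  [subst: {b:=((d -> c) -> a), a:=((c -> Bool) -> Int)} | 0 pending]
  -> decompose arrow: push List c~(((d -> c) -> ((c -> Bool) -> Int)) -> c), ((c -> Bool) -> Int)~(c -> ((c -> Bool) -> Int))
step 4: unify List c ~ (((d -> c) -> ((c -> Bool) -> Int)) -> c)  [subst: {b:=((d -> c) -> a), a:=((c -> Bool) -> Int)} | 1 pending]
  clash: List c vs (((d -> c) -> ((c -> Bool) -> Int)) -> c)

Answer: FAIL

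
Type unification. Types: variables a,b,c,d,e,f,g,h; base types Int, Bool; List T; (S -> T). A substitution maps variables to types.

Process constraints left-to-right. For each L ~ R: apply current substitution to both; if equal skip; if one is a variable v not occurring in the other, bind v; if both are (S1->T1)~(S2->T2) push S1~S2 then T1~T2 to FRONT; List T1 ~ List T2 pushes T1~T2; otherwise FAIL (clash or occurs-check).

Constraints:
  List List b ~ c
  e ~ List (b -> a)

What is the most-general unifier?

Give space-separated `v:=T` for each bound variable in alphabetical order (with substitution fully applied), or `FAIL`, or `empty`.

step 1: unify List List b ~ c  [subst: {-} | 1 pending]
  bind c := List List b
step 2: unify e ~ List (b -> a)  [subst: {c:=List List b} | 0 pending]
  bind e := List (b -> a)

Answer: c:=List List b e:=List (b -> a)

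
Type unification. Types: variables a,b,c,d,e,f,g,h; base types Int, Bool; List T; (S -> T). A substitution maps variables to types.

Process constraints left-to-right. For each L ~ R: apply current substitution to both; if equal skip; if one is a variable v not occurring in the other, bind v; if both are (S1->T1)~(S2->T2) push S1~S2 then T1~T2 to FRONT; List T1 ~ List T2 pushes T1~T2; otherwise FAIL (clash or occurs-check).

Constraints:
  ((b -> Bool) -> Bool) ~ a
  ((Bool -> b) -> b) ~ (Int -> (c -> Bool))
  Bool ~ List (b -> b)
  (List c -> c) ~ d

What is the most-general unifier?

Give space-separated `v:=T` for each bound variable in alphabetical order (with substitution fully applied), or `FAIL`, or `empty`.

step 1: unify ((b -> Bool) -> Bool) ~ a  [subst: {-} | 3 pending]
  bind a := ((b -> Bool) -> Bool)
step 2: unify ((Bool -> b) -> b) ~ (Int -> (c -> Bool))  [subst: {a:=((b -> Bool) -> Bool)} | 2 pending]
  -> decompose arrow: push (Bool -> b)~Int, b~(c -> Bool)
step 3: unify (Bool -> b) ~ Int  [subst: {a:=((b -> Bool) -> Bool)} | 3 pending]
  clash: (Bool -> b) vs Int

Answer: FAIL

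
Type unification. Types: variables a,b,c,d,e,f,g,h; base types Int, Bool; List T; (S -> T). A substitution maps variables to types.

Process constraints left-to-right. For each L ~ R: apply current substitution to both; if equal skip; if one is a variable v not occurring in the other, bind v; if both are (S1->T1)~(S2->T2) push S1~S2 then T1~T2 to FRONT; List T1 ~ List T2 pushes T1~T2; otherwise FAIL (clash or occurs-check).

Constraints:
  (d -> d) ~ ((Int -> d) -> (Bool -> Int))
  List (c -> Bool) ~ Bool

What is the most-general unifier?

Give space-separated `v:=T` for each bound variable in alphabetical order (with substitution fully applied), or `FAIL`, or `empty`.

Answer: FAIL

Derivation:
step 1: unify (d -> d) ~ ((Int -> d) -> (Bool -> Int))  [subst: {-} | 1 pending]
  -> decompose arrow: push d~(Int -> d), d~(Bool -> Int)
step 2: unify d ~ (Int -> d)  [subst: {-} | 2 pending]
  occurs-check fail: d in (Int -> d)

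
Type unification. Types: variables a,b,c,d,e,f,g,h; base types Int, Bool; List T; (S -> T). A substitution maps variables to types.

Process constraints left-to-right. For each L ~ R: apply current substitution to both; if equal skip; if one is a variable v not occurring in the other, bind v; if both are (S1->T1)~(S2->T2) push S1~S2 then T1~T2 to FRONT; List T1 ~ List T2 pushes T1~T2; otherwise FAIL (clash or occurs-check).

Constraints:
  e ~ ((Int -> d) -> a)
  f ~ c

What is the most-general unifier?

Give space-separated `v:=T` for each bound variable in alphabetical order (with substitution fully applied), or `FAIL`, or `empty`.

Answer: e:=((Int -> d) -> a) f:=c

Derivation:
step 1: unify e ~ ((Int -> d) -> a)  [subst: {-} | 1 pending]
  bind e := ((Int -> d) -> a)
step 2: unify f ~ c  [subst: {e:=((Int -> d) -> a)} | 0 pending]
  bind f := c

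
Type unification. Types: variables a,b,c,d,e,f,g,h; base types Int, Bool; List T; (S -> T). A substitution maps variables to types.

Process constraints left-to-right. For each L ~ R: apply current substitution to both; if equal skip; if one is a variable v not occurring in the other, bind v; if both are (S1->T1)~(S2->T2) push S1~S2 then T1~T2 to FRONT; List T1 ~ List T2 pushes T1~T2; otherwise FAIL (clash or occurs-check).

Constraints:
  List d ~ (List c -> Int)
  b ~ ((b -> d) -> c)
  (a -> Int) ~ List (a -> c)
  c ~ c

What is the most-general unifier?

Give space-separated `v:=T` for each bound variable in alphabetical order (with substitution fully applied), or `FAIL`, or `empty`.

Answer: FAIL

Derivation:
step 1: unify List d ~ (List c -> Int)  [subst: {-} | 3 pending]
  clash: List d vs (List c -> Int)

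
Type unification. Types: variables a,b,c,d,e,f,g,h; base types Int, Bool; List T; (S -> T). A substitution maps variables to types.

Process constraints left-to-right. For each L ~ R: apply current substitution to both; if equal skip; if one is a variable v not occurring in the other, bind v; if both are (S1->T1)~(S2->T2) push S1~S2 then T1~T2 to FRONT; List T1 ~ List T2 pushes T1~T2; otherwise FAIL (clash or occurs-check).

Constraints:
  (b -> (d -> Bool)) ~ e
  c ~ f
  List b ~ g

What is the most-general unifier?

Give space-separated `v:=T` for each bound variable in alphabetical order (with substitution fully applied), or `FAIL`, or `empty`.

Answer: c:=f e:=(b -> (d -> Bool)) g:=List b

Derivation:
step 1: unify (b -> (d -> Bool)) ~ e  [subst: {-} | 2 pending]
  bind e := (b -> (d -> Bool))
step 2: unify c ~ f  [subst: {e:=(b -> (d -> Bool))} | 1 pending]
  bind c := f
step 3: unify List b ~ g  [subst: {e:=(b -> (d -> Bool)), c:=f} | 0 pending]
  bind g := List b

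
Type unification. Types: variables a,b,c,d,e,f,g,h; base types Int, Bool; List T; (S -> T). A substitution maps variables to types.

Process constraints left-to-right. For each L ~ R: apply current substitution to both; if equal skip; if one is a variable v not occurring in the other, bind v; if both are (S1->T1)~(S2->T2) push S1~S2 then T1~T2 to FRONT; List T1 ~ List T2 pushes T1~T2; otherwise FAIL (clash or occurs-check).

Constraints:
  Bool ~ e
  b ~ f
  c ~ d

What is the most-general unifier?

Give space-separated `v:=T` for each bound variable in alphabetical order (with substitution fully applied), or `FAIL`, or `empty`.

Answer: b:=f c:=d e:=Bool

Derivation:
step 1: unify Bool ~ e  [subst: {-} | 2 pending]
  bind e := Bool
step 2: unify b ~ f  [subst: {e:=Bool} | 1 pending]
  bind b := f
step 3: unify c ~ d  [subst: {e:=Bool, b:=f} | 0 pending]
  bind c := d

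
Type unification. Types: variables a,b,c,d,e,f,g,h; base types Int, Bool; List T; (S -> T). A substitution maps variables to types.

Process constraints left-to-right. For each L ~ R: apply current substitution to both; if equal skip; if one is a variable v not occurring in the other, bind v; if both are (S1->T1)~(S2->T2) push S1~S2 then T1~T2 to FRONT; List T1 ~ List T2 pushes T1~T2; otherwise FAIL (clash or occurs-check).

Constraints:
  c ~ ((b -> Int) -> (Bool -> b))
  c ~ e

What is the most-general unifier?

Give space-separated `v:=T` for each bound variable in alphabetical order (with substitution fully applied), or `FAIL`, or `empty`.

Answer: c:=((b -> Int) -> (Bool -> b)) e:=((b -> Int) -> (Bool -> b))

Derivation:
step 1: unify c ~ ((b -> Int) -> (Bool -> b))  [subst: {-} | 1 pending]
  bind c := ((b -> Int) -> (Bool -> b))
step 2: unify ((b -> Int) -> (Bool -> b)) ~ e  [subst: {c:=((b -> Int) -> (Bool -> b))} | 0 pending]
  bind e := ((b -> Int) -> (Bool -> b))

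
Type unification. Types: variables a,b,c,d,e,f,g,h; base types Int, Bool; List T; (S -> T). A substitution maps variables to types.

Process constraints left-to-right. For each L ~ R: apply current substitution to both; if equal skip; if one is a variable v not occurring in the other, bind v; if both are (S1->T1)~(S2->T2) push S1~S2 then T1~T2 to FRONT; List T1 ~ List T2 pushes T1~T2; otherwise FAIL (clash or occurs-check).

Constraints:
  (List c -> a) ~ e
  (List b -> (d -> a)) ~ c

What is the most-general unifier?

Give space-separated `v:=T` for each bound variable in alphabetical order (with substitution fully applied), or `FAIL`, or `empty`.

Answer: c:=(List b -> (d -> a)) e:=(List (List b -> (d -> a)) -> a)

Derivation:
step 1: unify (List c -> a) ~ e  [subst: {-} | 1 pending]
  bind e := (List c -> a)
step 2: unify (List b -> (d -> a)) ~ c  [subst: {e:=(List c -> a)} | 0 pending]
  bind c := (List b -> (d -> a))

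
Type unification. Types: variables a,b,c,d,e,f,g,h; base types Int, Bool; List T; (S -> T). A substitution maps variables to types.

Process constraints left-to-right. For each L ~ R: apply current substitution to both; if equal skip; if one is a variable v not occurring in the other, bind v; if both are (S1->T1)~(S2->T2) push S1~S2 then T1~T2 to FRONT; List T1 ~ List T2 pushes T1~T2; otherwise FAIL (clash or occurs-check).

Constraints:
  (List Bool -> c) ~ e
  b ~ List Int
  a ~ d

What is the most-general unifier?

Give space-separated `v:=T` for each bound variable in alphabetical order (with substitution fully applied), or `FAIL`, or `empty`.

Answer: a:=d b:=List Int e:=(List Bool -> c)

Derivation:
step 1: unify (List Bool -> c) ~ e  [subst: {-} | 2 pending]
  bind e := (List Bool -> c)
step 2: unify b ~ List Int  [subst: {e:=(List Bool -> c)} | 1 pending]
  bind b := List Int
step 3: unify a ~ d  [subst: {e:=(List Bool -> c), b:=List Int} | 0 pending]
  bind a := d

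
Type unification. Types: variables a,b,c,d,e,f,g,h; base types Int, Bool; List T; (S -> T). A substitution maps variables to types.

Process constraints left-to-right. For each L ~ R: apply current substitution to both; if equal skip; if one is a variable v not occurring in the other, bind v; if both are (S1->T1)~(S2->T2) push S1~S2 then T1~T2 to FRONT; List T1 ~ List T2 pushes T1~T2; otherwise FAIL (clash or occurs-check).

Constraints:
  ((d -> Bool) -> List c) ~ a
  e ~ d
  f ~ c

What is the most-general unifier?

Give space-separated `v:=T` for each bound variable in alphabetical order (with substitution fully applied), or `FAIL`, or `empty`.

Answer: a:=((d -> Bool) -> List c) e:=d f:=c

Derivation:
step 1: unify ((d -> Bool) -> List c) ~ a  [subst: {-} | 2 pending]
  bind a := ((d -> Bool) -> List c)
step 2: unify e ~ d  [subst: {a:=((d -> Bool) -> List c)} | 1 pending]
  bind e := d
step 3: unify f ~ c  [subst: {a:=((d -> Bool) -> List c), e:=d} | 0 pending]
  bind f := c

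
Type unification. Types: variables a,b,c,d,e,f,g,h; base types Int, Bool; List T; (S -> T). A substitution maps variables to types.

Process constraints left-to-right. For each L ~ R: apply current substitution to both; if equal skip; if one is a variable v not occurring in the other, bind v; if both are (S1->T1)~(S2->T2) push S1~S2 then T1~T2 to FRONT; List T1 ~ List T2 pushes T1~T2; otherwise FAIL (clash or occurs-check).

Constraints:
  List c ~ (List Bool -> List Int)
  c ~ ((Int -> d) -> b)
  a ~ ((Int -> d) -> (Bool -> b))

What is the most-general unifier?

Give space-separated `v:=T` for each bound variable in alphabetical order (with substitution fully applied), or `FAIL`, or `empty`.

step 1: unify List c ~ (List Bool -> List Int)  [subst: {-} | 2 pending]
  clash: List c vs (List Bool -> List Int)

Answer: FAIL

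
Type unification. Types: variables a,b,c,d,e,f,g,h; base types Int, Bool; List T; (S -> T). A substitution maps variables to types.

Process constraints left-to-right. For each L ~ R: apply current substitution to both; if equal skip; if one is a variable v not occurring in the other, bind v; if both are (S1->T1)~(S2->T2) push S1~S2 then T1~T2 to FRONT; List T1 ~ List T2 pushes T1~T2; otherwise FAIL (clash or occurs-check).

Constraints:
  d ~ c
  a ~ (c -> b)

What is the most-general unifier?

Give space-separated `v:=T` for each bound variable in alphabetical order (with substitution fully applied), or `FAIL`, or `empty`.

step 1: unify d ~ c  [subst: {-} | 1 pending]
  bind d := c
step 2: unify a ~ (c -> b)  [subst: {d:=c} | 0 pending]
  bind a := (c -> b)

Answer: a:=(c -> b) d:=c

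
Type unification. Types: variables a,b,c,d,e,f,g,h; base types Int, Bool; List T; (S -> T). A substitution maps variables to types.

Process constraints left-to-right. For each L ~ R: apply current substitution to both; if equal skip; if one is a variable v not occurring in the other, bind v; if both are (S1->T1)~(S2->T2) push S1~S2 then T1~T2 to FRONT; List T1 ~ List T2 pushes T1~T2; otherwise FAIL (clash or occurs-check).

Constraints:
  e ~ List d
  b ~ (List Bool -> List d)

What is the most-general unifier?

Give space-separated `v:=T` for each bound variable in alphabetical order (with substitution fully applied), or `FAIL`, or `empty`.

Answer: b:=(List Bool -> List d) e:=List d

Derivation:
step 1: unify e ~ List d  [subst: {-} | 1 pending]
  bind e := List d
step 2: unify b ~ (List Bool -> List d)  [subst: {e:=List d} | 0 pending]
  bind b := (List Bool -> List d)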